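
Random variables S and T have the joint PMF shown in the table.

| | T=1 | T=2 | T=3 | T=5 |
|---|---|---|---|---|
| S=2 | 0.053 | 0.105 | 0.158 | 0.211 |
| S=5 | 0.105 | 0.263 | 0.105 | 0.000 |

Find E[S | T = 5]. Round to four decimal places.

P(T = 5) = 0.211.
Summing S·P(S=x,T=y) over the conditioning event gives 0.422.
E[S | T = 5] = (0.422) / (0.211) = 2.0000.

2.0000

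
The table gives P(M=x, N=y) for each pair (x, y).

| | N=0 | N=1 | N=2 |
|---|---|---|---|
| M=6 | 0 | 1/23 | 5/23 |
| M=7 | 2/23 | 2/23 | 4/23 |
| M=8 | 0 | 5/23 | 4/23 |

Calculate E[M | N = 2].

90/13

P(N = 2) = 13/23.
Σ M·P over the event = 6·(5/23) + 7·(4/23) + 8·(4/23) = 90/23.
E[M | N = 2] = (90/23) / (13/23) = 90/13.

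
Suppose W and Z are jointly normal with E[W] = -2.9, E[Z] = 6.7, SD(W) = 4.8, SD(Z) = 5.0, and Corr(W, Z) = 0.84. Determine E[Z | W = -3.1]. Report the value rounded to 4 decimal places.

6.5250

For a bivariate normal, E[Z | W=x] = μ_Z + ρ·(σ_Z/σ_W)·(x − μ_W).
E[Z | W=-3.1] = 6.7 + (0.84)·(5.0/4.8)·(-3.1 − (-2.9)) = 6.7 + (0.875)·(-0.2) = 6.5250.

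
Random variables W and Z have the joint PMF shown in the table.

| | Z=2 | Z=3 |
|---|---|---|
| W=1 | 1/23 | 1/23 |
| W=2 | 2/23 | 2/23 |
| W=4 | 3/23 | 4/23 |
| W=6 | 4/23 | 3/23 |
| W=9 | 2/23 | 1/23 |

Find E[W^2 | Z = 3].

P(Z = 3) = 11/23.
Summing W^2·P(W=x,Z=y) over the conditioning event gives 262/23.
E[W^2 | Z = 3] = (262/23) / (11/23) = 262/11.

262/11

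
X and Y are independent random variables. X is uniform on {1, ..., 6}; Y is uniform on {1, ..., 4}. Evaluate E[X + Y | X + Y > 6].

8

Outcomes with X + Y > 6: (3,4), (4,3), (4,4), (5,2), (5,3), (5,4), (6,1), (6,2), (6,3), (6,4), each with probability 1/24.
E[X + Y | X + Y > 6] = (7 + 7 + 8 + 7 + 8 + 9 + 7 + 8 + 9 + 10) / 10 = 8.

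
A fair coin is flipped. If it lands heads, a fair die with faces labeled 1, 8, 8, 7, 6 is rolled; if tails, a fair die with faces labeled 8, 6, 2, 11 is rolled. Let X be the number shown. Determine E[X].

51/8

E[X | heads] = (1+8+8+7+6)/5 = 6.
E[X | tails] = (8+6+2+11)/4 = 27/4.
E[X] = (1/2)·(6) + (1/2)·(27/4) = 51/8.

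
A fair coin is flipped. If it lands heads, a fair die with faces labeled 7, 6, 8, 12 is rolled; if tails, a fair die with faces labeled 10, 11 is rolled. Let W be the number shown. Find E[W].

75/8

E[W | heads] = (7+6+8+12)/4 = 33/4.
E[W | tails] = (10+11)/2 = 21/2.
E[W] = (1/2)·(33/4) + (1/2)·(21/2) = 75/8.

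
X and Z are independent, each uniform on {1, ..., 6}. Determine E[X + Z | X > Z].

7

P(X > Z) = 5/12.
Summing (X+Z)·P(x,y) over outcomes with X > Z gives 35/12.
E[X + Z | X > Z] = (35/12) / (5/12) = 7.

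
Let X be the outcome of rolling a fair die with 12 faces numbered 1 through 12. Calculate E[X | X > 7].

Given X > 7, X is equally likely to be any of {8, 9, 10, 11, 12}.
E[X | X > 7] = (8 + 9 + 10 + 11 + 12) / 5 = 10.

10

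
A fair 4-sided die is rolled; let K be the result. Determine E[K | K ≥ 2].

3

Given K ≥ 2, K is equally likely to be any of {2, 3, 4}.
E[K | K ≥ 2] = (2 + 3 + 4) / 3 = 3.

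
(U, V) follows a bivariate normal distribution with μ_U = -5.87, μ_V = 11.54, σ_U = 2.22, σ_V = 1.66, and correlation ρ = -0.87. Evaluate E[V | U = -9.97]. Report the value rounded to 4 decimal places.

The regression of V on U has slope ρ·σ_V/σ_U and passes through (μ_U, μ_V).
E[V | U=-9.97] = 11.54 + (-0.87)·(1.66/2.22)·(-9.97 − (-5.87)) = 11.54 + (-0.65054)·(-4.1) = 14.2072.

14.2072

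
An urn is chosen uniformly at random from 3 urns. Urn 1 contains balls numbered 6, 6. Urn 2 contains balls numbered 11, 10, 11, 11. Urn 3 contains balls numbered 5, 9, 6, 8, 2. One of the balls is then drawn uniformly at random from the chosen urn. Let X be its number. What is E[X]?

E[X | urn 1] = (6+6)/2 = 6.
E[X | urn 2] = (11+10+11+11)/4 = 43/4.
E[X | urn 3] = (5+9+6+8+2)/5 = 6.
By the law of total expectation,
E[X] = (1/3)·(6) + (1/3)·(43/4) + (1/3)·(6) = 91/12.

91/12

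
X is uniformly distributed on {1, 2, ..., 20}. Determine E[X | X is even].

Given X is even, X is equally likely to be any of {2, 4, 6, 8, 10, 12, 14, 16, 18, 20}.
E[X | X is even] = (2 + 4 + 6 + 8 + 10 + 12 + 14 + 16 + 18 + 20) / 10 = 11.

11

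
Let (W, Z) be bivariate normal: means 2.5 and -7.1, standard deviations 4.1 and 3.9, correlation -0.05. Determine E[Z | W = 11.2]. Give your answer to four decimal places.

For a bivariate normal, E[Z | W=x] = μ_Z + ρ·(σ_Z/σ_W)·(x − μ_W).
E[Z | W=11.2] = -7.1 + (-0.05)·(3.9/4.1)·(11.2 − (2.5)) = -7.1 + (-0.047561)·(8.7) = -7.5138.

-7.5138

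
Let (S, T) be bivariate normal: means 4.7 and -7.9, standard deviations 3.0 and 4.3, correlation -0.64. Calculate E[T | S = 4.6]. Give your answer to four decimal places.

-7.8083

The regression of T on S has slope ρ·σ_T/σ_S and passes through (μ_S, μ_T).
E[T | S=4.6] = -7.9 + (-0.64)·(4.3/3.0)·(4.6 − (4.7)) = -7.9 + (-0.91733)·(-0.1) = -7.8083.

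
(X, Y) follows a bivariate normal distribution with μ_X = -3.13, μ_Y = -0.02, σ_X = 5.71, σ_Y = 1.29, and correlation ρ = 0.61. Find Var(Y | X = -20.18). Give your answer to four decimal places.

1.0449

For a bivariate normal, Var(Y | X=x) = σ_Y²(1 − ρ²).
Var(Y | X=-20.18) = (1.29)²·(1 − (0.61)²) = 1.6641·0.6279 = 1.0449.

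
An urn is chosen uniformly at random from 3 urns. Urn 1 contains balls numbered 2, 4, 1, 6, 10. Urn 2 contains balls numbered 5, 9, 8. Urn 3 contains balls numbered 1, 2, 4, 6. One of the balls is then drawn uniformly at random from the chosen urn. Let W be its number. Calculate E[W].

E[W | urn 1] = (2+4+1+6+10)/5 = 23/5.
E[W | urn 2] = (5+9+8)/3 = 22/3.
E[W | urn 3] = (1+2+4+6)/4 = 13/4.
E[W] = (1/3)·(23/5) + (1/3)·(22/3) + (1/3)·(13/4) = 911/180.

911/180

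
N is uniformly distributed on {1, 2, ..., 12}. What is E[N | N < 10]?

Given N < 10, N is equally likely to be any of {1, 2, 3, 4, 5, 6, 7, 8, 9}.
E[N | N < 10] = (1 + 2 + 3 + 4 + 5 + 6 + 7 + 8 + 9) / 9 = 5.

5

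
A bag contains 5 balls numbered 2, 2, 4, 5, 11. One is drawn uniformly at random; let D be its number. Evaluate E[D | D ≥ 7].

11

P(D ≥ 7) = 1/5.
Σ over the event: 11·1/5 = 11/5.
E[D | D ≥ 7] = (11/5) / (1/5) = 11.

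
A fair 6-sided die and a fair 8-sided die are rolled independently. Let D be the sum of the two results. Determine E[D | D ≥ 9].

P(D ≥ 9) = 7/16.
Σ over the event: 9·1/8 + 10·5/48 + 11·1/12 + 12·1/16 + 13·1/24 + 14·1/48 = 14/3.
E[D | D ≥ 9] = (14/3) / (7/16) = 32/3.

32/3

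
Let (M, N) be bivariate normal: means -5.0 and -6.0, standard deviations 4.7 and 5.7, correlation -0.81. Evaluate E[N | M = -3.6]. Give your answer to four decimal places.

-7.3753

For a bivariate normal, E[N | M=x] = μ_N + ρ·(σ_N/σ_M)·(x − μ_M).
E[N | M=-3.6] = -6.0 + (-0.81)·(5.7/4.7)·(-3.6 − (-5.0)) = -6.0 + (-0.98234)·(1.4) = -7.3753.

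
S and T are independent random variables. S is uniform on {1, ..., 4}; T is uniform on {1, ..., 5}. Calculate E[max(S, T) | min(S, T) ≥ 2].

P(min(S, T) ≥ 2) = 3/5.
Summing max(S,T)·P(x,y) over outcomes with min(S, T) ≥ 2 gives 23/10.
E[max(S, T) | min(S, T) ≥ 2] = (23/10) / (3/5) = 23/6.

23/6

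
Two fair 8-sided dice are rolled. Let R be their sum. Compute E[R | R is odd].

P(R is odd) = 1/2.
Σ over the event: 3·1/32 + 5·1/16 + 7·3/32 + 9·1/8 + 11·3/32 + 13·1/16 + 15·1/32 = 9/2.
E[R | R is odd] = (9/2) / (1/2) = 9.

9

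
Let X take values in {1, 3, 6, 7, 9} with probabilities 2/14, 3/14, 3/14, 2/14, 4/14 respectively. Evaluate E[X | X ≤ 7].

P(X ≤ 7) = 5/7.
Σ over the event: 1·1/7 + 3·3/14 + 6·3/14 + 7·1/7 = 43/14.
E[X | X ≤ 7] = (43/14) / (5/7) = 43/10.

43/10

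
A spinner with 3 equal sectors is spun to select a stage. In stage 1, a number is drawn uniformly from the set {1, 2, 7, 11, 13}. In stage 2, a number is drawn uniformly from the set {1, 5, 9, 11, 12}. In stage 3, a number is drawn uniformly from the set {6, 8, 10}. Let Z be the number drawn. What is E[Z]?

112/15

E[Z | stage 1] = (1+2+7+11+13)/5 = 34/5.
E[Z | stage 2] = (1+5+9+11+12)/5 = 38/5.
E[Z | stage 3] = (6+8+10)/3 = 8.
By the law of total expectation,
E[Z] = (1/3)·(34/5) + (1/3)·(38/5) + (1/3)·(8) = 112/15.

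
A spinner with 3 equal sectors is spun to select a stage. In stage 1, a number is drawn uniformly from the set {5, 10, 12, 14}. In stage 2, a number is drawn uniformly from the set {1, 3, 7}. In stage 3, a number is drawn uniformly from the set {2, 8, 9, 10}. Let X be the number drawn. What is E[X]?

127/18

E[X | stage 1] = (5+10+12+14)/4 = 41/4.
E[X | stage 2] = (1+3+7)/3 = 11/3.
E[X | stage 3] = (2+8+9+10)/4 = 29/4.
By the law of total expectation,
E[X] = (1/3)·(41/4) + (1/3)·(11/3) + (1/3)·(29/4) = 127/18.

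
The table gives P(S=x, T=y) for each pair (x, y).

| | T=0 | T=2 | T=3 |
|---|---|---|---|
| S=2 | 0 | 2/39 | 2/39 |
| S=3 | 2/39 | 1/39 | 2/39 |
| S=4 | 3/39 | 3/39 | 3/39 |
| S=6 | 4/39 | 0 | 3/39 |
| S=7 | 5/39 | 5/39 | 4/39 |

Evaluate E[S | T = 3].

P(T = 3) = 14/39.
Σ S·P over the event = 2·(2/39) + 3·(2/39) + 4·(3/39) + 6·(3/39) + 7·(4/39) = 68/39.
E[S | T = 3] = (68/39) / (14/39) = 34/7.

34/7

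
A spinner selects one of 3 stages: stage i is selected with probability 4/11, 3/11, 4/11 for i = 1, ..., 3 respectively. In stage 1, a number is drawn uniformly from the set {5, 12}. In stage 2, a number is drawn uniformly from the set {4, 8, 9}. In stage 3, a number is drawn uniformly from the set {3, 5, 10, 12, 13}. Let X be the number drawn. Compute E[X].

E[X | stage 1] = (5+12)/2 = 17/2.
E[X | stage 2] = (4+8+9)/3 = 7.
E[X | stage 3] = (3+5+10+12+13)/5 = 43/5.
By the law of total expectation,
E[X] = (4/11)·(17/2) + (3/11)·(7) + (4/11)·(43/5) = 447/55.

447/55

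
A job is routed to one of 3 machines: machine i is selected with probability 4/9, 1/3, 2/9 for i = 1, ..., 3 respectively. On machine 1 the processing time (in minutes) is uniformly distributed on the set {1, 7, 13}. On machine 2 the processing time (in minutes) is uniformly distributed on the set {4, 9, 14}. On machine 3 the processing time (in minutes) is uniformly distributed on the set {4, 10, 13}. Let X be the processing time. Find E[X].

73/9

E[X | machine 1] = (1+7+13)/3 = 7.
E[X | machine 2] = (4+9+14)/3 = 9.
E[X | machine 3] = (4+10+13)/3 = 9.
E[X] = (4/9)·(7) + (1/3)·(9) + (2/9)·(9) = 73/9.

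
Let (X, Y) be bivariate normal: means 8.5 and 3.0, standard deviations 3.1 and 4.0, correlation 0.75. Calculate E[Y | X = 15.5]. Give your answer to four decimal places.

9.7742

E[Y | X=x] = μ_Y + ρ(σ_Y/σ_X)(x − μ_X) for jointly normal variables.
E[Y | X=15.5] = 3.0 + (0.75)·(4.0/3.1)·(15.5 − (8.5)) = 3.0 + (0.96774)·(7) = 9.7742.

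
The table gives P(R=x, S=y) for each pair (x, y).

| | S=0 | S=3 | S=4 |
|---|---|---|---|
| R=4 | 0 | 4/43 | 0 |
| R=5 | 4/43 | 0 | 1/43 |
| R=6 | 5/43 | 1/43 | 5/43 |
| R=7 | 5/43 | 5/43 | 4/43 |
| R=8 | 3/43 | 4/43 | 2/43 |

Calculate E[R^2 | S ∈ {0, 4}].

P(S ∈ {0, 4}) = 29/43.
Σ R^2·P over the event = 25·(4/43) + 25·(1/43) + 36·(5/43) + 36·(5/43) + 49·(5/43) + 49·(4/43) + 64·(3/43) + 64·(2/43) = 1246/43.
E[R^2 | S ∈ {0, 4}] = (1246/43) / (29/43) = 1246/29.

1246/29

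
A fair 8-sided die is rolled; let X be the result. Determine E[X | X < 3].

3/2

Given X < 3, X is equally likely to be any of {1, 2}.
E[X | X < 3] = (1 + 2) / 2 = 3/2.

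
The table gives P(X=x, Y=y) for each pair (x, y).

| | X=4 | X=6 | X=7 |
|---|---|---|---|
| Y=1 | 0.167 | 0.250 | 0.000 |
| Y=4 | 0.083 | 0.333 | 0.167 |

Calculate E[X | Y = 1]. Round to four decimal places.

5.1990

P(Y = 1) = 0.417.
Σ X·P over the event = 4·(0.167) + 6·(0.250) = 2.168.
E[X | Y = 1] = (2.168) / (0.417) = 5.1990.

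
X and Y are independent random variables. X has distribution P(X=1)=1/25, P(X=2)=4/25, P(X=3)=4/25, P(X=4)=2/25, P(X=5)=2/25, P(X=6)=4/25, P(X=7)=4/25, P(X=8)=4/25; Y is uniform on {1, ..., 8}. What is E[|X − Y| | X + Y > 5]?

P(X + Y > 5) = 87/100.
Summing |X−Y|·P(x,y) over outcomes with X + Y > 5 gives 123/50.
E[|X − Y| | X + Y > 5] = (123/50) / (87/100) = 82/29.

82/29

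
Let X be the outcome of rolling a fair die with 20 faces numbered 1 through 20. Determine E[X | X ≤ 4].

Given X ≤ 4, X is equally likely to be any of {1, 2, 3, 4}.
E[X | X ≤ 4] = (1 + 2 + 3 + 4) / 4 = 5/2.

5/2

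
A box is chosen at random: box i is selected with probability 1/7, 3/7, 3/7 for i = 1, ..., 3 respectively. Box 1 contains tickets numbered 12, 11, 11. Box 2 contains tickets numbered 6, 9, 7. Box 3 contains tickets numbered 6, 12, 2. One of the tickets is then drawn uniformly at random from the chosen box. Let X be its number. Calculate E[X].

E[X | box 1] = (12+11+11)/3 = 34/3.
E[X | box 2] = (6+9+7)/3 = 22/3.
E[X | box 3] = (6+12+2)/3 = 20/3.
E[X] = (1/7)·(34/3) + (3/7)·(22/3) + (3/7)·(20/3) = 160/21.

160/21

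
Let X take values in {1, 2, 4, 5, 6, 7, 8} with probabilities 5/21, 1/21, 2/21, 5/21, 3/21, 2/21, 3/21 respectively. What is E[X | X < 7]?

29/8

P(X < 7) = 16/21.
Σ over the event: 1·5/21 + 2·1/21 + 4·2/21 + 5·5/21 + 6·1/7 = 58/21.
E[X | X < 7] = (58/21) / (16/21) = 29/8.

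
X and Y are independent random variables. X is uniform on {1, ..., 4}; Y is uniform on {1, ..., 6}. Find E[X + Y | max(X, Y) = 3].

24/5

Outcomes with max(X, Y) = 3: (1,3), (2,3), (3,1), (3,2), (3,3), each with probability 1/24.
E[X + Y | max(X, Y) = 3] = (4 + 5 + 4 + 5 + 6) / 5 = 24/5.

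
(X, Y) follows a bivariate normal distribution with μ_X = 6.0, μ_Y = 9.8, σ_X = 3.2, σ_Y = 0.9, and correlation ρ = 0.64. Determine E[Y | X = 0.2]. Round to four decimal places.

For a bivariate normal, E[Y | X=x] = μ_Y + ρ·(σ_Y/σ_X)·(x − μ_X).
E[Y | X=0.2] = 9.8 + (0.64)·(0.9/3.2)·(0.2 − (6.0)) = 9.8 + (0.18)·(-5.8) = 8.7560.

8.7560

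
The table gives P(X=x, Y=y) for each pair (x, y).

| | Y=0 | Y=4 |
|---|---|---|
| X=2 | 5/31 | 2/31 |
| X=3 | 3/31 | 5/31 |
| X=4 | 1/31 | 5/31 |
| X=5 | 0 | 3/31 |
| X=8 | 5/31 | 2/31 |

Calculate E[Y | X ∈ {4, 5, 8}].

P(X ∈ {4, 5, 8}) = 16/31.
Summing Y·P(X=x,Y=y) over the conditioning event gives 40/31.
E[Y | X ∈ {4, 5, 8}] = (40/31) / (16/31) = 5/2.

5/2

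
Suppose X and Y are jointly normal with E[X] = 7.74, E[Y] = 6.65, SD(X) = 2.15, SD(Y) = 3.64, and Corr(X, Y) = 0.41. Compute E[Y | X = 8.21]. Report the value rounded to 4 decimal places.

E[Y | X=x] = μ_Y + ρ(σ_Y/σ_X)(x − μ_X) for jointly normal variables.
E[Y | X=8.21] = 6.65 + (0.41)·(3.64/2.15)·(8.21 − (7.74)) = 6.65 + (0.69414)·(0.47) = 6.9762.

6.9762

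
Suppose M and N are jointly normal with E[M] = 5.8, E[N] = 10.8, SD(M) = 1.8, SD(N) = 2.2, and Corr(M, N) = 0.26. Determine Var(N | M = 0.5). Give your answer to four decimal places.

4.5128

Var(N | M=x) = (1 − ρ²)·σ_N².
Var(N | M=0.5) = (2.2)²·(1 − (0.26)²) = 4.84·0.9324 = 4.5128.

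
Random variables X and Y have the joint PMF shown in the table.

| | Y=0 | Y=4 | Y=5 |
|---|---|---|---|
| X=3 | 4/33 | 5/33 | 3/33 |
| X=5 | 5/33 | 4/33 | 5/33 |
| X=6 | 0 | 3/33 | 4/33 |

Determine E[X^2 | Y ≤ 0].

P(Y ≤ 0) = 3/11.
Summing X^2·P(X=x,Y=y) over the conditioning event gives 161/33.
E[X^2 | Y ≤ 0] = (161/33) / (3/11) = 161/9.

161/9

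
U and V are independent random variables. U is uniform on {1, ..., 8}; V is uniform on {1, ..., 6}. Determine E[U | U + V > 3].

212/45

P(U + V > 3) = 15/16.
Summing U·P(x,y) over outcomes with U + V > 3 gives 53/12.
E[U | U + V > 3] = (53/12) / (15/16) = 212/45.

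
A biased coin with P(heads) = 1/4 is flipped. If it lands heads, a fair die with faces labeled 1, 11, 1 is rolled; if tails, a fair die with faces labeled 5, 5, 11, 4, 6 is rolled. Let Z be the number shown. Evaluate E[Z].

E[Z | heads] = (1+11+1)/3 = 13/3.
E[Z | tails] = (5+5+11+4+6)/5 = 31/5.
E[Z] = (1/4)·(13/3) + (3/4)·(31/5) = 86/15.

86/15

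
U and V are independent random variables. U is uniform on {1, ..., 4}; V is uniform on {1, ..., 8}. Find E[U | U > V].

10/3

Outcomes with U > V: (2,1), (3,1), (3,2), (4,1), (4,2), (4,3), each with probability 1/32.
E[U | U > V] = (2 + 3 + 3 + 4 + 4 + 4) / 6 = 10/3.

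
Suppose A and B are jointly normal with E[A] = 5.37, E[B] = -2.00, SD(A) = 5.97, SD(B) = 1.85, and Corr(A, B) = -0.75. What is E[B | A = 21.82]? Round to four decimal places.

-5.8232

E[B | A=x] = μ_B + ρ(σ_B/σ_A)(x − μ_A) for jointly normal variables.
E[B | A=21.82] = -2.00 + (-0.75)·(1.85/5.97)·(21.82 − (5.37)) = -2.00 + (-0.232412)·(16.45) = -5.8232.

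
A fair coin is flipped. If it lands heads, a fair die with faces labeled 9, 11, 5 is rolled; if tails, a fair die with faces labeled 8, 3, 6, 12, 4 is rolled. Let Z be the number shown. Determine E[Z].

E[Z | heads] = (9+11+5)/3 = 25/3.
E[Z | tails] = (8+3+6+12+4)/5 = 33/5.
E[Z] = (1/2)·(25/3) + (1/2)·(33/5) = 112/15.

112/15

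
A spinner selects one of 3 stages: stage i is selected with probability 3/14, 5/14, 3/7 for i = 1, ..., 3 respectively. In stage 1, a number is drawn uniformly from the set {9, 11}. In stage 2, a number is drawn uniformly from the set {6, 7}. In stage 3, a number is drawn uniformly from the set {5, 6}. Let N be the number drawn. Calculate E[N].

191/28

E[N | stage 1] = (9+11)/2 = 10.
E[N | stage 2] = (6+7)/2 = 13/2.
E[N | stage 3] = (5+6)/2 = 11/2.
By the law of total expectation,
E[N] = (3/14)·(10) + (5/14)·(13/2) + (3/7)·(11/2) = 191/28.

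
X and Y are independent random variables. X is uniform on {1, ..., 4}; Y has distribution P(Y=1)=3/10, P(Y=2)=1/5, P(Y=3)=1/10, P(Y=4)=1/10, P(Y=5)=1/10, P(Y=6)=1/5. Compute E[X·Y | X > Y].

P(X > Y) = 7/20.
Summing XY·P(x,y) over outcomes with X > Y gives 67/40.
E[X·Y | X > Y] = (67/40) / (7/20) = 67/14.

67/14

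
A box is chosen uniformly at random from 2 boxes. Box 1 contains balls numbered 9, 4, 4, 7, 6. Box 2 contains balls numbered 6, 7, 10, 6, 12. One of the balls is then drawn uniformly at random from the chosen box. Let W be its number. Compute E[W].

71/10

E[W | box 1] = (9+4+4+7+6)/5 = 6.
E[W | box 2] = (6+7+10+6+12)/5 = 41/5.
By the law of total expectation,
E[W] = (1/2)·(6) + (1/2)·(41/5) = 71/10.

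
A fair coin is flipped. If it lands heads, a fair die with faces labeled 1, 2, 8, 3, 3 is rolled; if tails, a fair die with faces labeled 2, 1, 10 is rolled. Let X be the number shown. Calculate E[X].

58/15

E[X | heads] = (1+2+8+3+3)/5 = 17/5.
E[X | tails] = (2+1+10)/3 = 13/3.
E[X] = (1/2)·(17/5) + (1/2)·(13/3) = 58/15.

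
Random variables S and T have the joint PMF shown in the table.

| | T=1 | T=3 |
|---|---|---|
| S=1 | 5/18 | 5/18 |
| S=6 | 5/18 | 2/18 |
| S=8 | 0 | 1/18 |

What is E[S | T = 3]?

P(T = 3) = 4/9.
Σ S·P over the event = 1·(5/18) + 6·(2/18) + 8·(1/18) = 25/18.
E[S | T = 3] = (25/18) / (4/9) = 25/8.

25/8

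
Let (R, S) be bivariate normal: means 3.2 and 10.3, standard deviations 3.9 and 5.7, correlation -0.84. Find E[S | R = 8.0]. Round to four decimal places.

4.4071

The regression of S on R has slope ρ·σ_S/σ_R and passes through (μ_R, μ_S).
E[S | R=8.0] = 10.3 + (-0.84)·(5.7/3.9)·(8.0 − (3.2)) = 10.3 + (-1.22769)·(4.8) = 4.4071.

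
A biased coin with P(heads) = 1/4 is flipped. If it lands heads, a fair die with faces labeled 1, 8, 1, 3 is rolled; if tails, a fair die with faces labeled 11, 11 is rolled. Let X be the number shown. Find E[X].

E[X | heads] = (1+8+1+3)/4 = 13/4.
E[X | tails] = (11+11)/2 = 11.
E[X] = (1/4)·(13/4) + (3/4)·(11) = 145/16.

145/16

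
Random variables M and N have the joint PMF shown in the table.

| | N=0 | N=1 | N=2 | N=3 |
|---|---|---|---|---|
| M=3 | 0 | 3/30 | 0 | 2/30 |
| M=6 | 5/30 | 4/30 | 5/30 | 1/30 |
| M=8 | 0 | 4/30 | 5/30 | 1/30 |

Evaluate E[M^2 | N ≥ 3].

P(N ≥ 3) = 2/15.
Σ M^2·P over the event = 9·(2/30) + 36·(1/30) + 64·(1/30) = 59/15.
E[M^2 | N ≥ 3] = (59/15) / (2/15) = 59/2.

59/2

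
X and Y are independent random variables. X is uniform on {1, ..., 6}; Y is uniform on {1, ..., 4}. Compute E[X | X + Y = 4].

Outcomes with X + Y = 4: (1,3), (2,2), (3,1), each with probability 1/24.
E[X | X + Y = 4] = (1 + 2 + 3) / 3 = 2.

2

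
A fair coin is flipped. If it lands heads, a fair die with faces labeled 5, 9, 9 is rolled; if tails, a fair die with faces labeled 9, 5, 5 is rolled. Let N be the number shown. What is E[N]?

E[N | heads] = (5+9+9)/3 = 23/3.
E[N | tails] = (9+5+5)/3 = 19/3.
By the law of total expectation,
E[N] = (1/2)·(23/3) + (1/2)·(19/3) = 7.

7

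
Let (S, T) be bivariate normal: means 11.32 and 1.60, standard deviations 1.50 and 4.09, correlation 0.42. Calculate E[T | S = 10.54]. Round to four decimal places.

0.7067

The regression of T on S has slope ρ·σ_T/σ_S and passes through (μ_S, μ_T).
E[T | S=10.54] = 1.60 + (0.42)·(4.09/1.50)·(10.54 − (11.32)) = 1.60 + (1.1452)·(-0.78) = 0.7067.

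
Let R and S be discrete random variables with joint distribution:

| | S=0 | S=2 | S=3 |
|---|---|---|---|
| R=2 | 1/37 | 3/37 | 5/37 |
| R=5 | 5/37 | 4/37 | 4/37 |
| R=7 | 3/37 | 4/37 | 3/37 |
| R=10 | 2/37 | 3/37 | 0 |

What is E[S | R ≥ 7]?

P(R ≥ 7) = 15/37.
Σ S·P over the event = 0·(3/37) + 2·(4/37) + 3·(3/37) + 0·(2/37) + 2·(3/37) = 23/37.
E[S | R ≥ 7] = (23/37) / (15/37) = 23/15.

23/15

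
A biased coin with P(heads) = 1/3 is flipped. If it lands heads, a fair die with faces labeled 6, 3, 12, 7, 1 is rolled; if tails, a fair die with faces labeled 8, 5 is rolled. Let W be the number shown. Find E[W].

94/15

E[W | heads] = (6+3+12+7+1)/5 = 29/5.
E[W | tails] = (8+5)/2 = 13/2.
By the law of total expectation,
E[W] = (1/3)·(29/5) + (2/3)·(13/2) = 94/15.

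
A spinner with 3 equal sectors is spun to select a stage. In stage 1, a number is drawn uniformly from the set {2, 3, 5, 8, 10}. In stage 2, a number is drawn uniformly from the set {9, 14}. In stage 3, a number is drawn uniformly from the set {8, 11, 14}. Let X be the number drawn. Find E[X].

281/30

E[X | stage 1] = (2+3+5+8+10)/5 = 28/5.
E[X | stage 2] = (9+14)/2 = 23/2.
E[X | stage 3] = (8+11+14)/3 = 11.
By the law of total expectation,
E[X] = (1/3)·(28/5) + (1/3)·(23/2) + (1/3)·(11) = 281/30.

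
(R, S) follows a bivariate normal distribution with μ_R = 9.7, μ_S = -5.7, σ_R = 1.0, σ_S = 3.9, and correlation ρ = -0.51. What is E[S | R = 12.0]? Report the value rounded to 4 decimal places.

-10.2747

For a bivariate normal, E[S | R=x] = μ_S + ρ·(σ_S/σ_R)·(x − μ_R).
E[S | R=12.0] = -5.7 + (-0.51)·(3.9/1.0)·(12.0 − (9.7)) = -5.7 + (-1.989)·(2.3) = -10.2747.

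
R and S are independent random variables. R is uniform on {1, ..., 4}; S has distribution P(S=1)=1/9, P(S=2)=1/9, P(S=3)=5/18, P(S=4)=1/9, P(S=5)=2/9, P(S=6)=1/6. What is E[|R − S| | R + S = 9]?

P(R + S = 9) = 7/72.
Summing |R−S|·P(x,y) over outcomes with R + S = 9 gives 13/72.
E[|R − S| | R + S = 9] = (13/72) / (7/72) = 13/7.

13/7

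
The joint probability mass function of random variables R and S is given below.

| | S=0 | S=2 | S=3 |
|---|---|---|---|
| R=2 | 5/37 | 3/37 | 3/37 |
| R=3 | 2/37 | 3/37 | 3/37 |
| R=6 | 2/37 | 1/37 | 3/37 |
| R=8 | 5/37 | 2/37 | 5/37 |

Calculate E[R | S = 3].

P(S = 3) = 14/37.
Σ R·P over the event = 2·(3/37) + 3·(3/37) + 6·(3/37) + 8·(5/37) = 73/37.
E[R | S = 3] = (73/37) / (14/37) = 73/14.

73/14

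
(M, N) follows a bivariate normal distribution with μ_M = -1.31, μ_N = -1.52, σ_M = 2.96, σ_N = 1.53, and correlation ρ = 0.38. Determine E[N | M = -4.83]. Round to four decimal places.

-2.2114

For a bivariate normal, E[N | M=x] = μ_N + ρ·(σ_N/σ_M)·(x − μ_M).
E[N | M=-4.83] = -1.52 + (0.38)·(1.53/2.96)·(-4.83 − (-1.31)) = -1.52 + (0.19642)·(-3.52) = -2.2114.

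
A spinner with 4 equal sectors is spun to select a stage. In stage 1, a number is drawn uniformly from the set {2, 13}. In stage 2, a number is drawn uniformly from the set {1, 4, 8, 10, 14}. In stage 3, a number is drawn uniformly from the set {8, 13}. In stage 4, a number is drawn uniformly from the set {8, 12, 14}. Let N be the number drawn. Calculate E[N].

E[N | stage 1] = (2+13)/2 = 15/2.
E[N | stage 2] = (1+4+8+10+14)/5 = 37/5.
E[N | stage 3] = (8+13)/2 = 21/2.
E[N | stage 4] = (8+12+14)/3 = 34/3.
E[N] = (1/4)·(15/2) + (1/4)·(37/5) + (1/4)·(21/2) + (1/4)·(34/3) = 551/60.

551/60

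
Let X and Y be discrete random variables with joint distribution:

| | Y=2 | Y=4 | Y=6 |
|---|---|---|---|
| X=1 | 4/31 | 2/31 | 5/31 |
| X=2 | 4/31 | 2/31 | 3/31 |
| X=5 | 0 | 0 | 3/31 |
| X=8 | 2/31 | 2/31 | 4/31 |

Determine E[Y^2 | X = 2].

P(X = 2) = 9/31.
Σ Y^2·P over the event = 4·(4/31) + 16·(2/31) + 36·(3/31) = 156/31.
E[Y^2 | X = 2] = (156/31) / (9/31) = 52/3.

52/3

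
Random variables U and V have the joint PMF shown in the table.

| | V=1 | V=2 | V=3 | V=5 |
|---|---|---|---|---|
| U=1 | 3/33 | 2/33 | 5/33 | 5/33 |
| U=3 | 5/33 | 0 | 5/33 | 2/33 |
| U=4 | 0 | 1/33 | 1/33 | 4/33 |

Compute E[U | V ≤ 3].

P(V ≤ 3) = 2/3.
Σ U·P over the event = 1·(3/33) + 1·(2/33) + 1·(5/33) + 3·(5/33) + 3·(5/33) + 4·(1/33) + 4·(1/33) = 16/11.
E[U | V ≤ 3] = (16/11) / (2/3) = 24/11.

24/11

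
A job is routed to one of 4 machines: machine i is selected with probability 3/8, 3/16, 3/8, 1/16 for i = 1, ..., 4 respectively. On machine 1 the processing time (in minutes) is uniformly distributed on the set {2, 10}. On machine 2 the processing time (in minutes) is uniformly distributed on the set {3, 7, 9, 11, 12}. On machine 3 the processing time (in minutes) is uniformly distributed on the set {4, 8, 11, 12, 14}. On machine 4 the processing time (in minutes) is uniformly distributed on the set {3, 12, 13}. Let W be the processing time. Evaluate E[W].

E[W | machine 1] = (2+10)/2 = 6.
E[W | machine 2] = (3+7+9+11+12)/5 = 42/5.
E[W | machine 3] = (4+8+11+12+14)/5 = 49/5.
E[W | machine 4] = (3+12+13)/3 = 28/3.
E[W] = (3/8)·(6) + (3/16)·(42/5) + (3/8)·(49/5) + (1/16)·(28/3) = 97/12.

97/12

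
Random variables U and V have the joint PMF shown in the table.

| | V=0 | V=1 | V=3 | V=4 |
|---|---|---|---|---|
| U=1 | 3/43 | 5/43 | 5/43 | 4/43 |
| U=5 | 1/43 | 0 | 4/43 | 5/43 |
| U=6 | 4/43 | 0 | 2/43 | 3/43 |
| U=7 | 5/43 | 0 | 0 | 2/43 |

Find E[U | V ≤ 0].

67/13

P(V ≤ 0) = 13/43.
Σ U·P over the event = 1·(3/43) + 5·(1/43) + 6·(4/43) + 7·(5/43) = 67/43.
E[U | V ≤ 0] = (67/43) / (13/43) = 67/13.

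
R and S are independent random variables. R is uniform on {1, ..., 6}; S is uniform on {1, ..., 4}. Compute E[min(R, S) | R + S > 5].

P(R + S > 5) = 7/12.
Summing min(R,S)·P(x,y) over outcomes with R + S > 5 gives 37/24.
E[min(R, S) | R + S > 5] = (37/24) / (7/12) = 37/14.

37/14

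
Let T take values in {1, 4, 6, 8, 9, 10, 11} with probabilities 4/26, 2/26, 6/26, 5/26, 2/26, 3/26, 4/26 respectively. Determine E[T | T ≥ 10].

74/7

P(T ≥ 10) = 7/26.
Σ over the event: 10·3/26 + 11·2/13 = 37/13.
E[T | T ≥ 10] = (37/13) / (7/26) = 74/7.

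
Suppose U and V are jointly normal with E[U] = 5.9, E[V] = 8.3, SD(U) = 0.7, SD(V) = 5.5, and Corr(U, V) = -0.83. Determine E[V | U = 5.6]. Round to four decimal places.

E[V | U=x] = μ_V + ρ(σ_V/σ_U)(x − μ_U) for jointly normal variables.
E[V | U=5.6] = 8.3 + (-0.83)·(5.5/0.7)·(5.6 − (5.9)) = 8.3 + (-6.5214)·(-0.3) = 10.2564.

10.2564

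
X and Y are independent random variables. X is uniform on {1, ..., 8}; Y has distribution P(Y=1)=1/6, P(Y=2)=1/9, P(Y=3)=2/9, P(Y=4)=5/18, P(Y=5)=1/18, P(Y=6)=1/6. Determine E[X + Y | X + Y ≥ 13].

94/7

P(X + Y ≥ 13) = 7/144.
Summing (X+Y)·P(x,y) over outcomes with X + Y ≥ 13 gives 47/72.
E[X + Y | X + Y ≥ 13] = (47/72) / (7/144) = 94/7.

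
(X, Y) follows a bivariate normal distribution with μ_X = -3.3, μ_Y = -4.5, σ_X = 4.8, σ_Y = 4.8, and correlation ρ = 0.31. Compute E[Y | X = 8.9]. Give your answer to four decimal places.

For a bivariate normal, E[Y | X=x] = μ_Y + ρ·(σ_Y/σ_X)·(x − μ_X).
E[Y | X=8.9] = -4.5 + (0.31)·(4.8/4.8)·(8.9 − (-3.3)) = -4.5 + (0.31)·(12.2) = -0.7180.

-0.7180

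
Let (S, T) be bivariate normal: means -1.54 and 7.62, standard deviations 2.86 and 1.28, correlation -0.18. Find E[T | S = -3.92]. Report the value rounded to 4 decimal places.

7.8117

For a bivariate normal, E[T | S=x] = μ_T + ρ·(σ_T/σ_S)·(x − μ_S).
E[T | S=-3.92] = 7.62 + (-0.18)·(1.28/2.86)·(-3.92 − (-1.54)) = 7.62 + (-0.080559)·(-2.38) = 7.8117.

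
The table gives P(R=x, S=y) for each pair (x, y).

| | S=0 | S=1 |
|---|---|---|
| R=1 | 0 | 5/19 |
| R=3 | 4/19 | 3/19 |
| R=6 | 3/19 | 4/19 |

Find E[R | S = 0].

P(S = 0) = 7/19.
Σ R·P over the event = 3·(4/19) + 6·(3/19) = 30/19.
E[R | S = 0] = (30/19) / (7/19) = 30/7.

30/7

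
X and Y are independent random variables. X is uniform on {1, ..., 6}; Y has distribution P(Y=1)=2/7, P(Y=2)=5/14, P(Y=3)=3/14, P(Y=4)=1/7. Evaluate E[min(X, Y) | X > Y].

103/53

P(X > Y) = 53/84.
Summing min(X,Y)·P(x,y) over outcomes with X > Y gives 103/84.
E[min(X, Y) | X > Y] = (103/84) / (53/84) = 103/53.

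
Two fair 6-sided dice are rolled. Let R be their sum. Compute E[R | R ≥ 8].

28/3

P(R ≥ 8) = 5/12.
Σ over the event: 8·5/36 + 9·1/9 + 10·1/12 + 11·1/18 + 12·1/36 = 35/9.
E[R | R ≥ 8] = (35/9) / (5/12) = 28/3.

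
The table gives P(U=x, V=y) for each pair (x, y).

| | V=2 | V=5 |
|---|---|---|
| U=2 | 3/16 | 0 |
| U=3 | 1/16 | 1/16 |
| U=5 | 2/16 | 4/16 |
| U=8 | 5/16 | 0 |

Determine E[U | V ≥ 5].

P(V ≥ 5) = 5/16.
Σ U·P over the event = 3·(1/16) + 5·(4/16) = 23/16.
E[U | V ≥ 5] = (23/16) / (5/16) = 23/5.

23/5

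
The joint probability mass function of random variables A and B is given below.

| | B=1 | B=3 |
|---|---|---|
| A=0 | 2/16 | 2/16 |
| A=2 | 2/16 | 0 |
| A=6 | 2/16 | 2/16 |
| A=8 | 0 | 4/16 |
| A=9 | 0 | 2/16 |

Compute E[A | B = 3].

31/5

P(B = 3) = 5/8.
Σ A·P over the event = 0·(2/16) + 6·(2/16) + 8·(4/16) + 9·(2/16) = 31/8.
E[A | B = 3] = (31/8) / (5/8) = 31/5.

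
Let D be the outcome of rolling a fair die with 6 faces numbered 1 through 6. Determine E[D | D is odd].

3

Given D is odd, D is equally likely to be any of {1, 3, 5}.
E[D | D is odd] = (1 + 3 + 5) / 3 = 3.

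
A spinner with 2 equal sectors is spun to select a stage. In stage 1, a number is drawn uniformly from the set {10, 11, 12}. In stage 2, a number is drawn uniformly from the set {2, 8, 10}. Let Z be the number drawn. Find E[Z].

53/6

E[Z | stage 1] = (10+11+12)/3 = 11.
E[Z | stage 2] = (2+8+10)/3 = 20/3.
By the law of total expectation,
E[Z] = (1/2)·(11) + (1/2)·(20/3) = 53/6.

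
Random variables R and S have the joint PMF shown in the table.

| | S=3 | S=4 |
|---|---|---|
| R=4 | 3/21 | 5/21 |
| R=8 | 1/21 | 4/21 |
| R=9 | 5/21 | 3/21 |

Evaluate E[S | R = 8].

19/5

P(R = 8) = 5/21.
Σ S·P over the event = 3·(1/21) + 4·(4/21) = 19/21.
E[S | R = 8] = (19/21) / (5/21) = 19/5.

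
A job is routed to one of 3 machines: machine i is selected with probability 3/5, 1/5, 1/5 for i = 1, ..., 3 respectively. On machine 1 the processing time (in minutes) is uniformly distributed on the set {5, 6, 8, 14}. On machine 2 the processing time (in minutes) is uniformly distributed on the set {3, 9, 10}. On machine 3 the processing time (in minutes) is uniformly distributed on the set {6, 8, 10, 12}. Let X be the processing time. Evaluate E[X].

493/60

E[X | machine 1] = (5+6+8+14)/4 = 33/4.
E[X | machine 2] = (3+9+10)/3 = 22/3.
E[X | machine 3] = (6+8+10+12)/4 = 9.
By the law of total expectation,
E[X] = (3/5)·(33/4) + (1/5)·(22/3) + (1/5)·(9) = 493/60.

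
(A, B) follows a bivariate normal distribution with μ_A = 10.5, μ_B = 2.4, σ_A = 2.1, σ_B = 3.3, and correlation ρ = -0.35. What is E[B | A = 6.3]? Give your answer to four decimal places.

4.7100

For a bivariate normal, E[B | A=x] = μ_B + ρ·(σ_B/σ_A)·(x − μ_A).
E[B | A=6.3] = 2.4 + (-0.35)·(3.3/2.1)·(6.3 − (10.5)) = 2.4 + (-0.55)·(-4.2) = 4.7100.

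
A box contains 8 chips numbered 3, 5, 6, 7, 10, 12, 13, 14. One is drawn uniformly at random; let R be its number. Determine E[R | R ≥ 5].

P(R ≥ 5) = 7/8.
Σ over the event: 5·1/8 + 6·1/8 + 7·1/8 + 10·1/8 + 12·1/8 + 13·1/8 + 14·1/8 = 67/8.
E[R | R ≥ 5] = (67/8) / (7/8) = 67/7.

67/7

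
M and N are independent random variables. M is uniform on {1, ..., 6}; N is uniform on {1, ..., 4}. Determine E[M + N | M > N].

P(M > N) = 7/12.
Summing (M+N)·P(x,y) over outcomes with M > N gives 47/12.
E[M + N | M > N] = (47/12) / (7/12) = 47/7.

47/7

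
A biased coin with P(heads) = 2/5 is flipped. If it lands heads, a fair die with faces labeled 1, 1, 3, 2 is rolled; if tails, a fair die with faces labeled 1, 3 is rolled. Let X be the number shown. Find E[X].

19/10

E[X | heads] = (1+1+3+2)/4 = 7/4.
E[X | tails] = (1+3)/2 = 2.
By the law of total expectation,
E[X] = (2/5)·(7/4) + (3/5)·(2) = 19/10.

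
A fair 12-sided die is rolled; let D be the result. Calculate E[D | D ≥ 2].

Given D ≥ 2, D is equally likely to be any of {2, 3, 4, 5, 6, 7, 8, 9, 10, 11, 12}.
E[D | D ≥ 2] = (2 + 3 + 4 + 5 + 6 + 7 + 8 + 9 + 10 + 11 + 12) / 11 = 7.

7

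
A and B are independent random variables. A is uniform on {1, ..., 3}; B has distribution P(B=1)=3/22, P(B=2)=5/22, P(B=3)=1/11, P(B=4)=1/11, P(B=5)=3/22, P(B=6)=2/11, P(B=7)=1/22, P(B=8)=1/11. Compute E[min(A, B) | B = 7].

P(B = 7) = 1/22.
Summing min(A,B)·P(x,y) over outcomes with B = 7 gives 1/11.
E[min(A, B) | B = 7] = (1/11) / (1/22) = 2.

2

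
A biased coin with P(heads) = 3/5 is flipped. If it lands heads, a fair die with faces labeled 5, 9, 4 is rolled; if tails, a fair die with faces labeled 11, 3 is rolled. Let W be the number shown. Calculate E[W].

32/5

E[W | heads] = (5+9+4)/3 = 6.
E[W | tails] = (11+3)/2 = 7.
By the law of total expectation,
E[W] = (3/5)·(6) + (2/5)·(7) = 32/5.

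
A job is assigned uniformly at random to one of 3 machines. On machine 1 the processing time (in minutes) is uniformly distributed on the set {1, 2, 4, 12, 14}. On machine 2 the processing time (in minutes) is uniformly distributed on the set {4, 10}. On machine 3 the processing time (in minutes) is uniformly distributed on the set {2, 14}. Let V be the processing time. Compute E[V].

36/5

E[V | machine 1] = (1+2+4+12+14)/5 = 33/5.
E[V | machine 2] = (4+10)/2 = 7.
E[V | machine 3] = (2+14)/2 = 8.
By the law of total expectation,
E[V] = (1/3)·(33/5) + (1/3)·(7) + (1/3)·(8) = 36/5.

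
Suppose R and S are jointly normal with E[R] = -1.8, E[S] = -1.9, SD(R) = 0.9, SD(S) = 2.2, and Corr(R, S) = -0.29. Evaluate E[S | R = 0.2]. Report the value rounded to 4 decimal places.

The regression of S on R has slope ρ·σ_S/σ_R and passes through (μ_R, μ_S).
E[S | R=0.2] = -1.9 + (-0.29)·(2.2/0.9)·(0.2 − (-1.8)) = -1.9 + (-0.70889)·(2) = -3.3178.

-3.3178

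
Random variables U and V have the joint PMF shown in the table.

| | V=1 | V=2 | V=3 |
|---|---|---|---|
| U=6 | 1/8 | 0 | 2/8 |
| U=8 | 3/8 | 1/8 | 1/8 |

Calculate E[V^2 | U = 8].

P(U = 8) = 5/8.
Σ V^2·P over the event = 1·(3/8) + 4·(1/8) + 9·(1/8) = 2.
E[V^2 | U = 8] = (2) / (5/8) = 16/5.

16/5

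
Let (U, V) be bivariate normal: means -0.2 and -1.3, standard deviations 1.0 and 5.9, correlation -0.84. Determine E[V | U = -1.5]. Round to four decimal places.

5.1428

The regression of V on U has slope ρ·σ_V/σ_U and passes through (μ_U, μ_V).
E[V | U=-1.5] = -1.3 + (-0.84)·(5.9/1.0)·(-1.5 − (-0.2)) = -1.3 + (-4.956)·(-1.3) = 5.1428.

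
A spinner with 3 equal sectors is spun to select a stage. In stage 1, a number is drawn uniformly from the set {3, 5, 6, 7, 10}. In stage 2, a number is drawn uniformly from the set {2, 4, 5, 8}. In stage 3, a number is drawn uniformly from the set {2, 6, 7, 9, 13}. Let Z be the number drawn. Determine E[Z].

367/60

E[Z | stage 1] = (3+5+6+7+10)/5 = 31/5.
E[Z | stage 2] = (2+4+5+8)/4 = 19/4.
E[Z | stage 3] = (2+6+7+9+13)/5 = 37/5.
By the law of total expectation,
E[Z] = (1/3)·(31/5) + (1/3)·(19/4) + (1/3)·(37/5) = 367/60.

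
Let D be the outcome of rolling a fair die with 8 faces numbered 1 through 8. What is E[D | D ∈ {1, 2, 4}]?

P(D ∈ {1, 2, 4}) = 3/8.
Σ over the event: 1·1/8 + 2·1/8 + 4·1/8 = 7/8.
E[D | D ∈ {1, 2, 4}] = (7/8) / (3/8) = 7/3.

7/3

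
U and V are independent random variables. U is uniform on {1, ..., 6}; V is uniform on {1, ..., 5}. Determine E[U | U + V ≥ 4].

101/27

P(U + V ≥ 4) = 9/10.
Summing U·P(x,y) over outcomes with U + V ≥ 4 gives 101/30.
E[U | U + V ≥ 4] = (101/30) / (9/10) = 101/27.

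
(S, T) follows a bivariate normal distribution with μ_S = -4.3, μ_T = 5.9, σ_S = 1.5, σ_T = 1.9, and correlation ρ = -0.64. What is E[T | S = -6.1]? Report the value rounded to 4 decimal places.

E[T | S=x] = μ_T + ρ(σ_T/σ_S)(x − μ_S) for jointly normal variables.
E[T | S=-6.1] = 5.9 + (-0.64)·(1.9/1.5)·(-6.1 − (-4.3)) = 5.9 + (-0.81067)·(-1.8) = 7.3592.

7.3592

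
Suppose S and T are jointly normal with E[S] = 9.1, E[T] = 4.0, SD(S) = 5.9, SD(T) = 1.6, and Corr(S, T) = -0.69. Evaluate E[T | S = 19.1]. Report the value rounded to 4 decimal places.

2.1288

E[T | S=x] = μ_T + ρ(σ_T/σ_S)(x − μ_S) for jointly normal variables.
E[T | S=19.1] = 4.0 + (-0.69)·(1.6/5.9)·(19.1 − (9.1)) = 4.0 + (-0.18712)·(10) = 2.1288.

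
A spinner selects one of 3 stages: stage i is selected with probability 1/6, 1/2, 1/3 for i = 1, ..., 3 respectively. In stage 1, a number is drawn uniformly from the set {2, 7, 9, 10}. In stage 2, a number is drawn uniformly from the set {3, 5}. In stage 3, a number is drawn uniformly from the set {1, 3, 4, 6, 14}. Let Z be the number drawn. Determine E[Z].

E[Z | stage 1] = (2+7+9+10)/4 = 7.
E[Z | stage 2] = (3+5)/2 = 4.
E[Z | stage 3] = (1+3+4+6+14)/5 = 28/5.
E[Z] = (1/6)·(7) + (1/2)·(4) + (1/3)·(28/5) = 151/30.

151/30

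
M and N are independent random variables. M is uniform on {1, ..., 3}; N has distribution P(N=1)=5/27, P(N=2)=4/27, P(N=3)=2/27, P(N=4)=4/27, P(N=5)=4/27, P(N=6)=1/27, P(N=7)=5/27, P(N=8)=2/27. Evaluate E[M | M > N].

P(M > N) = 14/81.
Summing M·P(x,y) over outcomes with M > N gives 37/81.
E[M | M > N] = (37/81) / (14/81) = 37/14.

37/14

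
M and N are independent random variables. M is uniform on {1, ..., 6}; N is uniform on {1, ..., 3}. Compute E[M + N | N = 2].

Outcomes with N = 2: (1,2), (2,2), (3,2), (4,2), (5,2), (6,2), each with probability 1/18.
E[M + N | N = 2] = (3 + 4 + 5 + 6 + 7 + 8) / 6 = 11/2.

11/2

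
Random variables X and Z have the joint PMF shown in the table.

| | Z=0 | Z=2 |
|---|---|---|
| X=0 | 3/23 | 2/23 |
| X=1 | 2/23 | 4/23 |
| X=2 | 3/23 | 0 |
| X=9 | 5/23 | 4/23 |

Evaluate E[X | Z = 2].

4

P(Z = 2) = 10/23.
Σ X·P over the event = 0·(2/23) + 1·(4/23) + 9·(4/23) = 40/23.
E[X | Z = 2] = (40/23) / (10/23) = 4.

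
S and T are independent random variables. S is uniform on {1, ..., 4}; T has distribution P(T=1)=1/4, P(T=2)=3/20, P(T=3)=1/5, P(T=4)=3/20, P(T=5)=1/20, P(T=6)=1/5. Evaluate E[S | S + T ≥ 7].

86/29

P(S + T ≥ 7) = 29/80.
Summing S·P(x,y) over outcomes with S + T ≥ 7 gives 43/40.
E[S | S + T ≥ 7] = (43/40) / (29/80) = 86/29.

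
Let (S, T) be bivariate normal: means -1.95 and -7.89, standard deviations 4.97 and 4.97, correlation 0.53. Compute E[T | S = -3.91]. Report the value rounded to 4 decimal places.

-8.9288

For a bivariate normal, E[T | S=x] = μ_T + ρ·(σ_T/σ_S)·(x − μ_S).
E[T | S=-3.91] = -7.89 + (0.53)·(4.97/4.97)·(-3.91 − (-1.95)) = -7.89 + (0.53)·(-1.96) = -8.9288.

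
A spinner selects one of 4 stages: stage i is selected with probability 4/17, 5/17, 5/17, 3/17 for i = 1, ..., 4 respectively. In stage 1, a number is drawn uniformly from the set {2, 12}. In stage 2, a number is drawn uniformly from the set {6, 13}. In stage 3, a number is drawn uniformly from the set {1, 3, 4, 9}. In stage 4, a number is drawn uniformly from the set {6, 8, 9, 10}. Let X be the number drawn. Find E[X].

E[X | stage 1] = (2+12)/2 = 7.
E[X | stage 2] = (6+13)/2 = 19/2.
E[X | stage 3] = (1+3+4+9)/4 = 17/4.
E[X | stage 4] = (6+8+9+10)/4 = 33/4.
By the law of total expectation,
E[X] = (4/17)·(7) + (5/17)·(19/2) + (5/17)·(17/4) + (3/17)·(33/4) = 243/34.

243/34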